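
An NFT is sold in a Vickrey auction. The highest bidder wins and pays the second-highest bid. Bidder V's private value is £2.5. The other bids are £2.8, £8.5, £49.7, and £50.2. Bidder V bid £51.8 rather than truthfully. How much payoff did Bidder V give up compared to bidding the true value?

The highest competing bid is £50.2.
Bidding truthfully at £2.5: the top bid is £50.2 (a rival), so Bidder V loses. Payoff = £0.0.
Bidding £51.8: Bidder V has the top bid, wins, and pays the second-highest bid £50.2. Payoff = £2.5 − £50.2 = -£47.7.
Regret = truthful payoff − actual payoff = £0.0 − -£47.7 = £47.7.

Regret: £47.7.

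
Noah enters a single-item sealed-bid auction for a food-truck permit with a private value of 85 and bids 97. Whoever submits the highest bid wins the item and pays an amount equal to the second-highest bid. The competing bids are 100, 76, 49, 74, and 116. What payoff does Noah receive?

Highest competing bid: 116.
Noah's bid 97 is not the highest, so Noah loses, pays nothing, and earns zero payoff.

Noah's payoff: 0.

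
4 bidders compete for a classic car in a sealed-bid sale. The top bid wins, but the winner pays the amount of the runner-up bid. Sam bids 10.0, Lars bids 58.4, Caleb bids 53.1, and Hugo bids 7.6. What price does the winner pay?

Ordered from highest: Lars 58.4, then Caleb 53.1, then Sam 10.0, then Hugo 7.6.
Lars has the highest bid, so Lars wins.
The second-highest bid is 53.1, so that is what Lars pays.

The winner pays 53.1.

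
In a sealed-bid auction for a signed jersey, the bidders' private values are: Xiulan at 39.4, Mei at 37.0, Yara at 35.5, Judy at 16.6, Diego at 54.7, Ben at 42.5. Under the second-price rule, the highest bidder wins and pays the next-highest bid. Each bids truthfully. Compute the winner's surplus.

Winner's surplus: 12.2.

Ordered from highest: Diego 54.7 > Ben 42.5 > Xiulan 39.4 > Mei 37.0 > Yara 35.5 > Judy 16.6.
Diego wins with the top bid and pays the second-highest, 42.5.
Surplus = 54.7 − 42.5 = 12.2.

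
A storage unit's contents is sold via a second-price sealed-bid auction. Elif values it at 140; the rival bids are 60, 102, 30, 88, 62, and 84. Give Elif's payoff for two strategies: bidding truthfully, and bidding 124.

(a) 38  (b) 38

The highest competing bid is 102.
Bidding truthfully at 140: Elif has the top bid, wins, and pays the second-highest bid 102. Payoff = 140 − 102 = 38.
Bidding 124: Elif has the top bid, wins, and pays the second-highest bid 102. Payoff = 140 − 102 = 38.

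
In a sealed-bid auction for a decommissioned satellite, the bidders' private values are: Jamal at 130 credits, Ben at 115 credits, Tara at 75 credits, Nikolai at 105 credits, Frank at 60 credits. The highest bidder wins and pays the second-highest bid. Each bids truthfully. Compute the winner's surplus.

Bids in descending order: Jamal 130 credits; Ben 115 credits; Nikolai 105 credits; Tara 75 credits; Frank 60 credits.
Jamal wins with the top bid and pays the second-highest, 115 credits.
Surplus = 130 credits − 115 credits = 15 credits.

Winner's surplus: 15 credits.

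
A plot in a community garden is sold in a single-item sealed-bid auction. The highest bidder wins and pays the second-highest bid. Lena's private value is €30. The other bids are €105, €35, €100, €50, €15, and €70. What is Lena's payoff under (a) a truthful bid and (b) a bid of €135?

Truthful: €0; alternative: -€75.

The highest competing bid is €105.
Bidding truthfully at €30: the top bid is €105 (a rival), so Lena loses. Payoff = €0.
Bidding €135: Lena has the top bid, wins, and pays the second-highest bid €105. Payoff = €30 − €105 = -€75.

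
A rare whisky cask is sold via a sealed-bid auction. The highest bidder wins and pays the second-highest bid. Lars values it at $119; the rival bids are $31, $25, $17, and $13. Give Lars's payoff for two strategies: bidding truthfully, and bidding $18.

The highest competing bid is $31.
Bidding truthfully at $119: Lars has the top bid, wins, and pays the second-highest bid $31. Payoff = $119 − $31 = $88.
Bidding $18: the top bid is $31 (a rival), so Lars loses. Payoff = $0.

Truthful: $88; alternative: $0.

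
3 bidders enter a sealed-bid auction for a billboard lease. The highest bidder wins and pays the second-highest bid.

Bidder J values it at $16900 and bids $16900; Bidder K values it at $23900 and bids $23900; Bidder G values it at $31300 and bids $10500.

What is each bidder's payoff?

Ranking the bids: Bidder K $23900, then Bidder J $16900, then Bidder G $10500.
Bidder K has the top bid and wins; the price is the second-highest bid, $16900.
Bidder K's payoff = $23900 − $16900 = $7000. All other bidders lose, so their payoff is 0.

Bidder J $0, Bidder K $7000, Bidder G $0.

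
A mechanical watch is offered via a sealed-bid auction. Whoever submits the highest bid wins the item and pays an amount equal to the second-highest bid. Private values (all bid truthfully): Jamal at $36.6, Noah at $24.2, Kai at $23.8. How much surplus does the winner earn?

$12.4

Ranking the bids: Jamal $36.6; Noah $24.2; Kai $23.8.
Jamal wins with the top bid and pays the second-highest, $24.2.
Surplus = $36.6 − $24.2 = $12.4.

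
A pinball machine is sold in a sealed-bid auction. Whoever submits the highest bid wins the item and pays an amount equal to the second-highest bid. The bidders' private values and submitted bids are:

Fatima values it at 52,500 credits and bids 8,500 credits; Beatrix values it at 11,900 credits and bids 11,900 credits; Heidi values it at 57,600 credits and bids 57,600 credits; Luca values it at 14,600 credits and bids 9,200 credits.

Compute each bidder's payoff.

Payoffs: Fatima 0 credits, Beatrix 0 credits, Heidi 45,700 credits, Luca 0 credits.

Sorted high to low: Heidi 57,600 credits > Beatrix 11,900 credits > Luca 9,200 credits > Fatima 8,500 credits.
Heidi has the top bid and wins; the price is the second-highest bid, 11,900 credits.
Heidi's payoff = 57,600 credits − 11,900 credits = 45,700 credits. All other bidders lose, so their payoff is 0.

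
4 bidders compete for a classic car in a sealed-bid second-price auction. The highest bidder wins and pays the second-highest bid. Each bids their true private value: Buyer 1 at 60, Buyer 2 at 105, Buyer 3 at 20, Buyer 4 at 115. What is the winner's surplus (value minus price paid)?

Ranking the bids: Buyer 4 115, then Buyer 2 105, then Buyer 1 60, then Buyer 3 20.
Buyer 4 wins with the top bid and pays the second-highest, 105.
Surplus = 115 − 105 = 10.

Winner's surplus: 10.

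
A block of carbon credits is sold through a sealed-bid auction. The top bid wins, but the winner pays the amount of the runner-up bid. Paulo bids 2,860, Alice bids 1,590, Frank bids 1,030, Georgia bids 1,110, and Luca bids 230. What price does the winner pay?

Ranking the bids: Paulo 2,860; Alice 1,590; Georgia 1,110; Frank 1,030; Luca 230.
Paulo has the highest bid, so Paulo wins.
The second-highest bid is 1,590, so that is what Paulo pays.

Price paid: 1,590.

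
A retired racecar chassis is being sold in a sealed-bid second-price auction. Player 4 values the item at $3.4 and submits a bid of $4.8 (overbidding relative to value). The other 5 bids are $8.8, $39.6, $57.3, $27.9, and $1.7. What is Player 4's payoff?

$0.0

Highest competing bid: $57.3.
Player 4's bid $4.8 is not the highest, so Player 4 loses, pays nothing, and earns zero payoff.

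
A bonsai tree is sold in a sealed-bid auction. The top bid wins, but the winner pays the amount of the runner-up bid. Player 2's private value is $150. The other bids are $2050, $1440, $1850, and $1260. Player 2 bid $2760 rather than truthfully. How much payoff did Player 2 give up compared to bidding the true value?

Payoff forgone: $1900.

The highest competing bid is $2050.
Bidding truthfully at $150: the top bid is $2050 (a rival), so Player 2 loses. Payoff = $0.
Bidding $2760: Player 2 has the top bid, wins, and pays the second-highest bid $2050. Payoff = $150 − $2050 = -$1900.
Regret = truthful payoff − actual payoff = $0 − -$1900 = $1900.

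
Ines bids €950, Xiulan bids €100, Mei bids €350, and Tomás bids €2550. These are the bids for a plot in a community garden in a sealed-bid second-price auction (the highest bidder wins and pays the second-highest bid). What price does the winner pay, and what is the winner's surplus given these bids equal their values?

The winner pays €950 for a surplus of €1600.

Ranking the bids: Tomás €2550, then Ines €950, then Mei €350, then Xiulan €100.
Tomás is the highest bidder, so Tomás wins.
Under the second-price rule, the price is the second-highest bid: €950.
Surplus = €2550 − €950 = €1600.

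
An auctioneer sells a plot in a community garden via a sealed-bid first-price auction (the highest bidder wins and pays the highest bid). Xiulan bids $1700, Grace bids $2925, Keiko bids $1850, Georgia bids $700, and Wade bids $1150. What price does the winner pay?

Ranking the bids: Grace $2925; Keiko $1850; Xiulan $1700; Wade $1150; Georgia $700.
Grace is the highest bidder, so Grace wins.
Under the first-price rule, the price is the highest bid: $2925.

Price paid: $2925.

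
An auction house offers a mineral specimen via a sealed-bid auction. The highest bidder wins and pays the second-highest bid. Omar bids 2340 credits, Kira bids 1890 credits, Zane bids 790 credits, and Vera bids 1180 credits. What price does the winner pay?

Ranking the bids: Omar 2340 credits; Kira 1890 credits; Vera 1180 credits; Zane 790 credits.
Omar has the highest bid, so Omar wins.
The second-highest bid is 1890 credits, so that is what Omar pays.

Price paid: 1890 credits.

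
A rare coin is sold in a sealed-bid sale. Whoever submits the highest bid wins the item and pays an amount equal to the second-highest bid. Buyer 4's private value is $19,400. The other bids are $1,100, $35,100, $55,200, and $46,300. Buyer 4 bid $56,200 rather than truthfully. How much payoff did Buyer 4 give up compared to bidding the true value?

Regret: $35,800.

The highest competing bid is $55,200.
Bidding truthfully at $19,400: the top bid is $55,200 (a rival), so Buyer 4 loses. Payoff = $0.
Bidding $56,200: Buyer 4 has the top bid, wins, and pays the second-highest bid $55,200. Payoff = $19,400 − $55,200 = -$35,800.
Regret = truthful payoff − actual payoff = $0 − -$35,800 = $35,800.
Deviating from a truthful bid can only lose payoff in a second-price auction — never gain.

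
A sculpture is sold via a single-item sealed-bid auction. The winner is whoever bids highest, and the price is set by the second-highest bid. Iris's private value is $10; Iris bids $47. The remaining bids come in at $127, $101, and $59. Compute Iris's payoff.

Payoff = $0.

Highest competing bid: $127.
Iris's bid $47 is not the highest, so Iris loses, pays nothing, and earns zero payoff.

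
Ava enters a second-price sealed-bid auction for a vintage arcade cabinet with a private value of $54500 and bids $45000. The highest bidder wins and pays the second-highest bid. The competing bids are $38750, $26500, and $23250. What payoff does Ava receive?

$15750

Highest competing bid: $38750.
Ava's bid $45000 is the highest overall, so Ava wins and pays the second-highest bid, $38750.
Payoff = value − price = $54500 − $38750 = $15750.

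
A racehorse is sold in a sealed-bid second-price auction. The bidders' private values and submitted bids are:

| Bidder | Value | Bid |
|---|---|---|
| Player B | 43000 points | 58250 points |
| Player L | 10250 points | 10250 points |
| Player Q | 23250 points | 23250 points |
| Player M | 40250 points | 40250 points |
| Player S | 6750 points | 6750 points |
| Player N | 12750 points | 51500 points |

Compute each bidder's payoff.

Ranking the bids: Player B 58250 points, then Player N 51500 points, then Player M 40250 points, then Player Q 23250 points, then Player L 10250 points, then Player S 6750 points.
Player B has the top bid and wins; the price is the second-highest bid, 51500 points.
Player B's payoff = 43000 points − 51500 points = -8500 points. All other bidders lose, so their payoff is 0.

Payoffs: Player B -8500 points, Player L 0 points, Player Q 0 points, Player M 0 points, Player S 0 points, Player N 0 points.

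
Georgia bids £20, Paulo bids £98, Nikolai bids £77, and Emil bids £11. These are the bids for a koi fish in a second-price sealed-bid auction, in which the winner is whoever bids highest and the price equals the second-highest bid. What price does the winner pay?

Bids in descending order: Paulo £98; Nikolai £77; Georgia £20; Emil £11.
Paulo is the highest bidder, so Paulo wins.
Under the second-price rule, the price is the second-highest bid: £77.

Price paid: £77.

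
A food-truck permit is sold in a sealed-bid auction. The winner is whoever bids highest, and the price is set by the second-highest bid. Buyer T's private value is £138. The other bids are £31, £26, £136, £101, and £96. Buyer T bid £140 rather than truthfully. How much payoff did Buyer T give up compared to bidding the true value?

The highest competing bid is £136.
Bidding truthfully at £138: Buyer T has the top bid, wins, and pays the second-highest bid £136. Payoff = £138 − £136 = £2.
Bidding £140: Buyer T has the top bid, wins, and pays the second-highest bid £136. Payoff = £138 − £136 = £2.
Regret = truthful payoff − actual payoff = £2 − £2 = £0.

Payoff forgone: £0.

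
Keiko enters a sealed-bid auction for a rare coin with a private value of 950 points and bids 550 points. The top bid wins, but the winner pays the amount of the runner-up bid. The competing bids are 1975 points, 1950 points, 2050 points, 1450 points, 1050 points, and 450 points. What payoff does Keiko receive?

Keiko's payoff: 0 points.

Highest competing bid: 2050 points.
Keiko's bid 550 points is not the highest, so Keiko loses, pays nothing, and earns zero payoff.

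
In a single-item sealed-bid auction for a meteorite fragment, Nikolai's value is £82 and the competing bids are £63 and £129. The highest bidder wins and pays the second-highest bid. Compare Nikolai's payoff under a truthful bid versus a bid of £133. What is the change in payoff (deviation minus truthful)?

Payoff change: -£47.

The highest competing bid is £129.
Bidding truthfully at £82: the top bid is £129 (a rival), so Nikolai loses. Payoff = £0.
Bidding £133: Nikolai has the top bid, wins, and pays the second-highest bid £129. Payoff = £82 − £129 = -£47.
Change = -£47 − £0 = -£47.
This is the dominant-strategy logic: truthful bidding weakly beats any alternative.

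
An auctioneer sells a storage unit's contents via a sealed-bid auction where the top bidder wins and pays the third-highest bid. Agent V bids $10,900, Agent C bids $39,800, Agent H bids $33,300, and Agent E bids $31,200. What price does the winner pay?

$31,200

Ranking the bids: Agent C $39,800 > Agent H $33,300 > Agent E $31,200 > Agent V $10,900.
Agent C is the highest bidder, so Agent C wins.
Under the third-price rule, the price is the third-highest bid: $31,200.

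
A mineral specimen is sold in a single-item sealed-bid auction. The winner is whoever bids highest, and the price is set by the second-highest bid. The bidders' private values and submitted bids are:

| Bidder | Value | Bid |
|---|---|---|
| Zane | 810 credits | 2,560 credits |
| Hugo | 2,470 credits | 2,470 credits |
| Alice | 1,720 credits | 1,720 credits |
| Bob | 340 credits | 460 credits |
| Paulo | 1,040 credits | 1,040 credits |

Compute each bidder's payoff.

Zane -1,660 credits, Hugo 0 credits, Alice 0 credits, Bob 0 credits, Paulo 0 credits.

Ordered from highest: Zane 2,560 credits > Hugo 2,470 credits > Alice 1,720 credits > Paulo 1,040 credits > Bob 460 credits.
Zane has the top bid and wins; the price is the second-highest bid, 2,470 credits.
Zane's payoff = 810 credits − 2,470 credits = -1,660 credits. All other bidders lose, so their payoff is 0.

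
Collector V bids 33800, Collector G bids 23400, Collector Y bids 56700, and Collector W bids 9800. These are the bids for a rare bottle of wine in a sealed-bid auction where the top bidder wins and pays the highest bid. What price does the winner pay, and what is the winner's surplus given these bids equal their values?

Price 56700; surplus 0.

Sorted high to low: Collector Y 56700 > Collector V 33800 > Collector G 23400 > Collector W 9800.
Collector Y is the highest bidder, so Collector Y wins.
Under the first-price rule, the price is the highest bid: 56700.
Surplus = 56700 − 56700 = 0.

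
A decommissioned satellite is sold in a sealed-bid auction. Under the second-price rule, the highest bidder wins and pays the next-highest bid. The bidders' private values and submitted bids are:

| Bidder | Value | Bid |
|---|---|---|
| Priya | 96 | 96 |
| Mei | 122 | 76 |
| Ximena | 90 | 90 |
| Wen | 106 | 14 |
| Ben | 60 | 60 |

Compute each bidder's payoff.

Priya 6, Mei 0, Ximena 0, Wen 0, Ben 0.

Bids in descending order: Priya 96; Ximena 90; Mei 76; Ben 60; Wen 14.
Priya has the top bid and wins; the price is the second-highest bid, 90.
Priya's payoff = 96 − 90 = 6. All other bidders lose, so their payoff is 0.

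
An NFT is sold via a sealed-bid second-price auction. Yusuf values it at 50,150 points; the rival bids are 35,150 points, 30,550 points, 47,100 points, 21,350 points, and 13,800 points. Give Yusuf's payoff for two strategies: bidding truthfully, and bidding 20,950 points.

Truthful: 3,050 points; alternative: 0 points.

The highest competing bid is 47,100 points.
Bidding truthfully at 50,150 points: Yusuf has the top bid, wins, and pays the second-highest bid 47,100 points. Payoff = 50,150 points − 47,100 points = 3,050 points.
Bidding 20,950 points: the top bid is 47,100 points (a rival), so Yusuf loses. Payoff = 0 points.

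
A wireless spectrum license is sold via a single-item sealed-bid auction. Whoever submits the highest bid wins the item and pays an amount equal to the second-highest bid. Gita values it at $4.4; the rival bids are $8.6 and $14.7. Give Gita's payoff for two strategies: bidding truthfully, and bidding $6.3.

Truthful: $0.0; alternative: $0.0.

The highest competing bid is $14.7.
Bidding truthfully at $4.4: the top bid is $14.7 (a rival), so Gita loses. Payoff = $0.0.
Bidding $6.3: the top bid is $14.7 (a rival), so Gita loses. Payoff = $0.0.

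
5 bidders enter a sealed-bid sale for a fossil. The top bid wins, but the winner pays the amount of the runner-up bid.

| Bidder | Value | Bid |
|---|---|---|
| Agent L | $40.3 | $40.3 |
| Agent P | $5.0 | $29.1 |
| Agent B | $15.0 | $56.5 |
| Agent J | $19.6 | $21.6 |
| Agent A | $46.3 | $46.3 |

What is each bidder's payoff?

Ranking the bids: Agent B $56.5, then Agent A $46.3, then Agent L $40.3, then Agent P $29.1, then Agent J $21.6.
Agent B has the top bid and wins; the price is the second-highest bid, $46.3.
Agent B's payoff = $15.0 − $46.3 = -$31.3. All other bidders lose, so their payoff is 0.

Agent L $0.0, Agent P $0.0, Agent B -$31.3, Agent J $0.0, Agent A $0.0.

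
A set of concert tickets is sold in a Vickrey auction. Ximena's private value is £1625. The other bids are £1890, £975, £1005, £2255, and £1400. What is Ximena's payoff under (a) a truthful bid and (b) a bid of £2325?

(a) £0  (b) -£630

The highest competing bid is £2255.
Bidding truthfully at £1625: the top bid is £2255 (a rival), so Ximena loses. Payoff = £0.
Bidding £2325: Ximena has the top bid, wins, and pays the second-highest bid £2255. Payoff = £1625 − £2255 = -£630.
This is the dominant-strategy logic: truthful bidding weakly beats any alternative.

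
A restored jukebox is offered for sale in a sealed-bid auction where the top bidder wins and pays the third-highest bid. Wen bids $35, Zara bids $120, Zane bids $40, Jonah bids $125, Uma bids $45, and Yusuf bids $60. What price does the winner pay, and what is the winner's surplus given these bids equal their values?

Price $60; surplus $65.

Ranking the bids: Jonah $125 > Zara $120 > Yusuf $60 > Uma $45 > Zane $40 > Wen $35.
Jonah is the highest bidder, so Jonah wins.
Under the third-price rule, the price is the third-highest bid: $60.
Surplus = $125 − $60 = $65.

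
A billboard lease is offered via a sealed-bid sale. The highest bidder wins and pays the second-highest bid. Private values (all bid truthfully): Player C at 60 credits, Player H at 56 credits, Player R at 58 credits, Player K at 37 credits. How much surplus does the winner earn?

2 credits

Ranking the bids: Player C 60 credits; Player R 58 credits; Player H 56 credits; Player K 37 credits.
Player C wins with the top bid and pays the second-highest, 58 credits.
Surplus = 60 credits − 58 credits = 2 credits.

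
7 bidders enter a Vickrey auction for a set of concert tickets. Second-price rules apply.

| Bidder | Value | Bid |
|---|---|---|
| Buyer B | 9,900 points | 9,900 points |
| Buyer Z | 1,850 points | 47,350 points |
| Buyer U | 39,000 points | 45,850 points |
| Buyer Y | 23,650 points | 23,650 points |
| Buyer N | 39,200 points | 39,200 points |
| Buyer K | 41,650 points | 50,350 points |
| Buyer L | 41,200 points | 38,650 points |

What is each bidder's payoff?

Ranking the bids: Buyer K 50,350 points, then Buyer Z 47,350 points, then Buyer U 45,850 points, then Buyer N 39,200 points, then Buyer L 38,650 points, then Buyer Y 23,650 points, then Buyer B 9,900 points.
Buyer K has the top bid and wins; the price is the second-highest bid, 47,350 points.
Buyer K's payoff = 41,650 points − 47,350 points = -5,700 points. All other bidders lose, so their payoff is 0.

Buyer B 0 points, Buyer Z 0 points, Buyer U 0 points, Buyer Y 0 points, Buyer N 0 points, Buyer K -5,700 points, Buyer L 0 points.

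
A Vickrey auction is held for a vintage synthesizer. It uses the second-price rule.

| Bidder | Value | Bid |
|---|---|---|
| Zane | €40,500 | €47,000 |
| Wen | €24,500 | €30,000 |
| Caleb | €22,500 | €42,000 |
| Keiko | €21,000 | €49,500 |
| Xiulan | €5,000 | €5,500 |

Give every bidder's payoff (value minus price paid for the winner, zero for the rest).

Sorted high to low: Keiko €49,500, then Zane €47,000, then Caleb €42,000, then Wen €30,000, then Xiulan €5,500.
Keiko has the top bid and wins; the price is the second-highest bid, €47,000.
Keiko's payoff = €21,000 − €47,000 = -€26,000. All other bidders lose, so their payoff is 0.

Payoffs: Zane €0, Wen €0, Caleb €0, Keiko -€26,000, Xiulan €0.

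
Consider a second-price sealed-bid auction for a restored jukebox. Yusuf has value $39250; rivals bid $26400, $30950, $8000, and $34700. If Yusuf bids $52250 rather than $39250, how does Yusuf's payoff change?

The highest competing bid is $34700.
Bidding truthfully at $39250: Yusuf has the top bid, wins, and pays the second-highest bid $34700. Payoff = $39250 − $34700 = $4550.
Bidding $52250: Yusuf has the top bid, wins, and pays the second-highest bid $34700. Payoff = $39250 − $34700 = $4550.
Change = $4550 − $4550 = $0.

Payoff change: $0.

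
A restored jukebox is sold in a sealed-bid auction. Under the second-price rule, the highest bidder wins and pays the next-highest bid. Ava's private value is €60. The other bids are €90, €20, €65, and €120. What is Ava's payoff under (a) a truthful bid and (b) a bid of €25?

Truthful: €0; alternative: €0.

The highest competing bid is €120.
Bidding truthfully at €60: the top bid is €120 (a rival), so Ava loses. Payoff = €0.
Bidding €25: the top bid is €120 (a rival), so Ava loses. Payoff = €0.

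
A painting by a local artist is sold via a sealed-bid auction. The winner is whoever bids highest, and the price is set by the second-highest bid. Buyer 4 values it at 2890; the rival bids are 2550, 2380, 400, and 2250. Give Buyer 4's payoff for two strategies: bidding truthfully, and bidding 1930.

(a) 340  (b) 0

The highest competing bid is 2550.
Bidding truthfully at 2890: Buyer 4 has the top bid, wins, and pays the second-highest bid 2550. Payoff = 2890 − 2550 = 340.
Bidding 1930: the top bid is 2550 (a rival), so Buyer 4 loses. Payoff = 0.
This is the dominant-strategy logic: truthful bidding weakly beats any alternative.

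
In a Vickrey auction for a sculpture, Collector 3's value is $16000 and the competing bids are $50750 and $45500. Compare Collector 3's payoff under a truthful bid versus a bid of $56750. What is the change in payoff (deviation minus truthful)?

The highest competing bid is $50750.
Bidding truthfully at $16000: the top bid is $50750 (a rival), so Collector 3 loses. Payoff = $0.
Bidding $56750: Collector 3 has the top bid, wins, and pays the second-highest bid $50750. Payoff = $16000 − $50750 = -$34750.
Change = -$34750 − $0 = -$34750.
This is the dominant-strategy logic: truthful bidding weakly beats any alternative.

-$34750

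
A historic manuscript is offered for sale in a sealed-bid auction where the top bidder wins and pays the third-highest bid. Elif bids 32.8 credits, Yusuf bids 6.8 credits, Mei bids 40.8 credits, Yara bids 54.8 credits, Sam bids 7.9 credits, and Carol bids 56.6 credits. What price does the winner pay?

Ordered from highest: Carol 56.6 credits; Yara 54.8 credits; Mei 40.8 credits; Elif 32.8 credits; Sam 7.9 credits; Yusuf 6.8 credits.
Carol is the highest bidder, so Carol wins.
Under the third-price rule, the price is the third-highest bid: 40.8 credits.

40.8 credits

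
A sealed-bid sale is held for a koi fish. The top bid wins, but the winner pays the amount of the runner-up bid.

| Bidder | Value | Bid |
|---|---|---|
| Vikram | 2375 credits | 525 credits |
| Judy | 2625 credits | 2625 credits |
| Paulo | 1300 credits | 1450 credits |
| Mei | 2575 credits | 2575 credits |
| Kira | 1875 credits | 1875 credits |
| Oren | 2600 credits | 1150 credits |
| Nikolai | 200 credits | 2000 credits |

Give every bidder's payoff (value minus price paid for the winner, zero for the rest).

Payoffs: Vikram 0 credits, Judy 50 credits, Paulo 0 credits, Mei 0 credits, Kira 0 credits, Oren 0 credits, Nikolai 0 credits.

Bids in descending order: Judy 2625 credits; Mei 2575 credits; Nikolai 2000 credits; Kira 1875 credits; Paulo 1450 credits; Oren 1150 credits; Vikram 525 credits.
Judy has the top bid and wins; the price is the second-highest bid, 2575 credits.
Judy's payoff = 2625 credits − 2575 credits = 50 credits. All other bidders lose, so their payoff is 0.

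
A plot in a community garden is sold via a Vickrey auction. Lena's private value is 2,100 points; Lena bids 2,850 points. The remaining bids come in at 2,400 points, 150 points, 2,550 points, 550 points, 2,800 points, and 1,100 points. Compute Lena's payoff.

Payoff = -700 points.

Highest competing bid: 2,800 points.
Lena's bid 2,850 points is the highest overall, so Lena wins and pays the second-highest bid, 2,800 points.
Payoff = value − price = 2,100 points − 2,800 points = -700 points.
Overbidding won the item at a price above value — truthful bidding would have avoided this loss.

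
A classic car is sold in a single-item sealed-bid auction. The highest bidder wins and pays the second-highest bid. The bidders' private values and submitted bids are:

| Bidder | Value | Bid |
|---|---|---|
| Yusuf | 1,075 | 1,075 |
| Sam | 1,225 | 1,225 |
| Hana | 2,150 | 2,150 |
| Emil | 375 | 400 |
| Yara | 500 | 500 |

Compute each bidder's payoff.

Ranking the bids: Hana 2,150 > Sam 1,225 > Yusuf 1,075 > Yara 500 > Emil 400.
Hana has the top bid and wins; the price is the second-highest bid, 1,225.
Hana's payoff = 2,150 − 1,225 = 925. All other bidders lose, so their payoff is 0.

Payoffs: Yusuf 0, Sam 0, Hana 925, Emil 0, Yara 0.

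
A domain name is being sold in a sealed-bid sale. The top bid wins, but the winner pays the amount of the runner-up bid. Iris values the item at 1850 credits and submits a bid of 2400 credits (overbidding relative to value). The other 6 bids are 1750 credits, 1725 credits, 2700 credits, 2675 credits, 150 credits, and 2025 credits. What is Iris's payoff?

Highest competing bid: 2700 credits.
Iris's bid 2400 credits is not the highest, so Iris loses, pays nothing, and earns zero payoff.

0 credits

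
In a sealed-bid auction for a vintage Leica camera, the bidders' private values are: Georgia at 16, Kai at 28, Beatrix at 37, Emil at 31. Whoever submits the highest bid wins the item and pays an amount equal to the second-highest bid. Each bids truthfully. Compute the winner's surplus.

Ranking the bids: Beatrix 37; Emil 31; Kai 28; Georgia 16.
Beatrix wins with the top bid and pays the second-highest, 31.
Surplus = 37 − 31 = 6.

Winner's surplus: 6.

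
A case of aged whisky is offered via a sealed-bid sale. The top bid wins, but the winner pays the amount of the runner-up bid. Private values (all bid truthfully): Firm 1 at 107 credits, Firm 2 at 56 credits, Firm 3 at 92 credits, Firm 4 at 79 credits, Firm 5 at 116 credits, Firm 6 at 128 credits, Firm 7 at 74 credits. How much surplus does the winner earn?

Sorted high to low: Firm 6 128 credits, then Firm 5 116 credits, then Firm 1 107 credits, then Firm 3 92 credits, then Firm 4 79 credits, then Firm 7 74 credits, then Firm 2 56 credits.
Firm 6 wins with the top bid and pays the second-highest, 116 credits.
Surplus = 128 credits − 116 credits = 12 credits.

12 credits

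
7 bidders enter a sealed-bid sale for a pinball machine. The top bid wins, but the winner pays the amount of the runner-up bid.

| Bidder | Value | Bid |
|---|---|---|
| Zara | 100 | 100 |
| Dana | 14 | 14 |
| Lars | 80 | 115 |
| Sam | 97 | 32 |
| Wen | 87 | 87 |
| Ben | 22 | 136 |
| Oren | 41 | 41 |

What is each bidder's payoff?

Zara 0, Dana 0, Lars 0, Sam 0, Wen 0, Ben -93, Oren 0.

Bids in descending order: Ben 136; Lars 115; Zara 100; Wen 87; Oren 41; Sam 32; Dana 14.
Ben has the top bid and wins; the price is the second-highest bid, 115.
Ben's payoff = 22 − 115 = -93. All other bidders lose, so their payoff is 0.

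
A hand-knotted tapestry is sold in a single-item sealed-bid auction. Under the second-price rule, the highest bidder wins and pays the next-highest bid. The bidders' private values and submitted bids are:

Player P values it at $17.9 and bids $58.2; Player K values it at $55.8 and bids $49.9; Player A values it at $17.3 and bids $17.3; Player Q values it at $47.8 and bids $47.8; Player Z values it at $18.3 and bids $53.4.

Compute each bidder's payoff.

Player P -$35.5, Player K $0.0, Player A $0.0, Player Q $0.0, Player Z $0.0.

Ranking the bids: Player P $58.2 > Player Z $53.4 > Player K $49.9 > Player Q $47.8 > Player A $17.3.
Player P has the top bid and wins; the price is the second-highest bid, $53.4.
Player P's payoff = $17.9 − $53.4 = -$35.5. All other bidders lose, so their payoff is 0.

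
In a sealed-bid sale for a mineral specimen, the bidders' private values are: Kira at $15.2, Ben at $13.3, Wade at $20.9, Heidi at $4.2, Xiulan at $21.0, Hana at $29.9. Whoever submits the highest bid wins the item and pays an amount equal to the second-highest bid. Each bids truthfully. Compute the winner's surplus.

Ranking the bids: Hana $29.9, then Xiulan $21.0, then Wade $20.9, then Kira $15.2, then Ben $13.3, then Heidi $4.2.
Hana wins with the top bid and pays the second-highest, $21.0.
Surplus = $29.9 − $21.0 = $8.9.

Winner's surplus: $8.9.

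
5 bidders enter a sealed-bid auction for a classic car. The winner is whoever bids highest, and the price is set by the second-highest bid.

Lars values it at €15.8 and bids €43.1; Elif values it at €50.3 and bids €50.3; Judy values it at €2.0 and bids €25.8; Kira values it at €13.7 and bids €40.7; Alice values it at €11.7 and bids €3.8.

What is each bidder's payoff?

Lars €0.0, Elif €7.2, Judy €0.0, Kira €0.0, Alice €0.0.

Ordered from highest: Elif €50.3, then Lars €43.1, then Kira €40.7, then Judy €25.8, then Alice €3.8.
Elif has the top bid and wins; the price is the second-highest bid, €43.1.
Elif's payoff = €50.3 − €43.1 = €7.2. All other bidders lose, so their payoff is 0.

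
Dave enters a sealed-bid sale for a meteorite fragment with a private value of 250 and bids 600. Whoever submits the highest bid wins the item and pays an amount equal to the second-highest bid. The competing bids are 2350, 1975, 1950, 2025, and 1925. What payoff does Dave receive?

Highest competing bid: 2350.
Dave's bid 600 is not the highest, so Dave loses, pays nothing, and earns zero payoff.

Dave's payoff: 0.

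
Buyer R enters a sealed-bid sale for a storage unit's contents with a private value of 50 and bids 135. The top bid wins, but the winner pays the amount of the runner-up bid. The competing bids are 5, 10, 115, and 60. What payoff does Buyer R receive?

Highest competing bid: 115.
Buyer R's bid 135 is the highest overall, so Buyer R wins and pays the second-highest bid, 115.
Payoff = value − price = 50 − 115 = -65.
Overbidding won the item at a price above value — truthful bidding would have avoided this loss.

Payoff = -65.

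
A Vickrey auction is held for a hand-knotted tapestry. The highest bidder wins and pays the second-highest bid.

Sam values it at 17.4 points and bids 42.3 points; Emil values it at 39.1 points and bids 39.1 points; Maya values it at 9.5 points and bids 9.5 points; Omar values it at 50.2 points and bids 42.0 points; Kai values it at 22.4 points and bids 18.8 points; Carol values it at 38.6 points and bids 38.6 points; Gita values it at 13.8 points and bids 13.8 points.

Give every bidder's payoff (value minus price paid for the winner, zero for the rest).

Ranking the bids: Sam 42.3 points, then Omar 42.0 points, then Emil 39.1 points, then Carol 38.6 points, then Kai 18.8 points, then Gita 13.8 points, then Maya 9.5 points.
Sam has the top bid and wins; the price is the second-highest bid, 42.0 points.
Sam's payoff = 17.4 points − 42.0 points = -24.6 points. All other bidders lose, so their payoff is 0.

Sam -24.6 points, Emil 0.0 points, Maya 0.0 points, Omar 0.0 points, Kai 0.0 points, Carol 0.0 points, Gita 0.0 points.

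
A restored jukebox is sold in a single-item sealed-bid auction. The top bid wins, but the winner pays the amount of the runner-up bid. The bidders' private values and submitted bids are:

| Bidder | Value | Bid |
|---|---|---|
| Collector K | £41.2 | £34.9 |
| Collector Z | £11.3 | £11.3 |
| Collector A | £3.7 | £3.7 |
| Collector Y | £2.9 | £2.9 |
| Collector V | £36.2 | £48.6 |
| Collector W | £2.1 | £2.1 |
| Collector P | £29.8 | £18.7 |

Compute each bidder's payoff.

Payoffs: Collector K £0.0, Collector Z £0.0, Collector A £0.0, Collector Y £0.0, Collector V £1.3, Collector W £0.0, Collector P £0.0.

Ordered from highest: Collector V £48.6, then Collector K £34.9, then Collector P £18.7, then Collector Z £11.3, then Collector A £3.7, then Collector Y £2.9, then Collector W £2.1.
Collector V has the top bid and wins; the price is the second-highest bid, £34.9.
Collector V's payoff = £36.2 − £34.9 = £1.3. All other bidders lose, so their payoff is 0.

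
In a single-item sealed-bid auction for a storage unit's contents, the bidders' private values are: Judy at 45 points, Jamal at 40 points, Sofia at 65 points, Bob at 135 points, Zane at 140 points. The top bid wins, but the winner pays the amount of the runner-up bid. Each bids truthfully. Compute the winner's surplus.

Ranking the bids: Zane 140 points; Bob 135 points; Sofia 65 points; Judy 45 points; Jamal 40 points.
Zane wins with the top bid and pays the second-highest, 135 points.
Surplus = 140 points − 135 points = 5 points.

5 points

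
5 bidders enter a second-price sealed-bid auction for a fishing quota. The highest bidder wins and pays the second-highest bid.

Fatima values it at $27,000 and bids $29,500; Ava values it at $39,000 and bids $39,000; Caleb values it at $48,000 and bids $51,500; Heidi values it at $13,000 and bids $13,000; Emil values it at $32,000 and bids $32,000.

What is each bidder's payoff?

Fatima $0, Ava $0, Caleb $9,000, Heidi $0, Emil $0.

Ranking the bids: Caleb $51,500 > Ava $39,000 > Emil $32,000 > Fatima $29,500 > Heidi $13,000.
Caleb has the top bid and wins; the price is the second-highest bid, $39,000.
Caleb's payoff = $48,000 − $39,000 = $9,000. All other bidders lose, so their payoff is 0.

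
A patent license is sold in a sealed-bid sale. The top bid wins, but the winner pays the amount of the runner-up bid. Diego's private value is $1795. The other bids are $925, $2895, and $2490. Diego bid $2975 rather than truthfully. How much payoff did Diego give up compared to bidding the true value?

The highest competing bid is $2895.
Bidding truthfully at $1795: the top bid is $2895 (a rival), so Diego loses. Payoff = $0.
Bidding $2975: Diego has the top bid, wins, and pays the second-highest bid $2895. Payoff = $1795 − $2895 = -$1100.
Regret = truthful payoff − actual payoff = $0 − -$1100 = $1100.
Deviating from a truthful bid can only lose payoff in a second-price auction — never gain.

$1100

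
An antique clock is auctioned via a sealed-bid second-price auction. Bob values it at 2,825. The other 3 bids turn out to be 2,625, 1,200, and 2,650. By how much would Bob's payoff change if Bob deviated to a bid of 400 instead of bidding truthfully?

The highest competing bid is 2,650.
Bidding truthfully at 2,825: Bob has the top bid, wins, and pays the second-highest bid 2,650. Payoff = 2,825 − 2,650 = 175.
Bidding 400: the top bid is 2,650 (a rival), so Bob loses. Payoff = 0.
Change = 0 − 175 = -175.
This is the dominant-strategy logic: truthful bidding weakly beats any alternative.

Payoff change: -175.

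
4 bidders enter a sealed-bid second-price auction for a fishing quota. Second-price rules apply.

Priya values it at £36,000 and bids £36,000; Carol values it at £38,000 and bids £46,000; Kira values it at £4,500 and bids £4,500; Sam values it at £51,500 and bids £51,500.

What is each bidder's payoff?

Ordered from highest: Sam £51,500; Carol £46,000; Priya £36,000; Kira £4,500.
Sam has the top bid and wins; the price is the second-highest bid, £46,000.
Sam's payoff = £51,500 − £46,000 = £5,500. All other bidders lose, so their payoff is 0.

Priya £0, Carol £0, Kira £0, Sam £5,500.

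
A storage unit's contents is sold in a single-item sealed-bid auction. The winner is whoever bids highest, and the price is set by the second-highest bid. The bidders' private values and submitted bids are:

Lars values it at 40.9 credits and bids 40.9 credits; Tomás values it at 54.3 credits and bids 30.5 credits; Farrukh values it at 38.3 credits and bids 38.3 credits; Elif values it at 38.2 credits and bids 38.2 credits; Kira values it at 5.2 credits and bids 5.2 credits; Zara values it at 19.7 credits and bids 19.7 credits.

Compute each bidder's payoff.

Payoffs: Lars 2.6 credits, Tomás 0.0 credits, Farrukh 0.0 credits, Elif 0.0 credits, Kira 0.0 credits, Zara 0.0 credits.

Ranking the bids: Lars 40.9 credits > Farrukh 38.3 credits > Elif 38.2 credits > Tomás 30.5 credits > Zara 19.7 credits > Kira 5.2 credits.
Lars has the top bid and wins; the price is the second-highest bid, 38.3 credits.
Lars's payoff = 40.9 credits − 38.3 credits = 2.6 credits. All other bidders lose, so their payoff is 0.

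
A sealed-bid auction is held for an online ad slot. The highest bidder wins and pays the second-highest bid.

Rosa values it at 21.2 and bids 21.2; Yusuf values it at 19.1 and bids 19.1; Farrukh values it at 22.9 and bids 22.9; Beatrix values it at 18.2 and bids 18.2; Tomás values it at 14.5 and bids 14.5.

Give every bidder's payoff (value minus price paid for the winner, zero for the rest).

Bids in descending order: Farrukh 22.9 > Rosa 21.2 > Yusuf 19.1 > Beatrix 18.2 > Tomás 14.5.
Farrukh has the top bid and wins; the price is the second-highest bid, 21.2.
Farrukh's payoff = 22.9 − 21.2 = 1.7. All other bidders lose, so their payoff is 0.

Rosa 0.0, Yusuf 0.0, Farrukh 1.7, Beatrix 0.0, Tomás 0.0.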